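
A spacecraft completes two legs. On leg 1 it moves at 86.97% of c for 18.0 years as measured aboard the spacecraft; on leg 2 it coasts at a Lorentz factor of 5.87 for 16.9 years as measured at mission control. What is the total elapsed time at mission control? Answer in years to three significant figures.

Δt = 53.4 years

Leg 1: β = 0.8697; γ = 1/√(1 − 0.8697²) = 1/√0.2436 = 2.026; Δt_1 = 2.026 × 18.0 = 36.47 years.
Leg 2: 16.9 years is already measured at mission control.
Total: 36.47 + 16.90 years.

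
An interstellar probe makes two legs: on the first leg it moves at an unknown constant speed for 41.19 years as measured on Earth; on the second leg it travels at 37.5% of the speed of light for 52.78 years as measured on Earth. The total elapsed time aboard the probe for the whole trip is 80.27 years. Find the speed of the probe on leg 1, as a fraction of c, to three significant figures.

β = 0.649

Leg 1: speed unknown; τ_1 = 41.19/γ_1.
Leg 2: β = 0.375; γ = 1/√(1 − 0.375²) = 1/√0.8594 = 1.079; τ_2 = 52.78/1.079 = 48.93 years.
Total proper time: τ_1 + 48.93 = 80.27, so τ_1 = 80.27 − 48.93 = 31.34 years.
γ_1 = 41.19/31.34 = 1.314; β = √(1 − 1/γ²) = √0.4210.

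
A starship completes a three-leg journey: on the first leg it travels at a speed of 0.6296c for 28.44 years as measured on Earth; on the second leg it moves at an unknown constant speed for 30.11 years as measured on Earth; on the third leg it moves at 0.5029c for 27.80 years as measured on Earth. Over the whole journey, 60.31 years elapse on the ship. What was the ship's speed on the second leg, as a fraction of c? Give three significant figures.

Leg 1: γ = 1/√(1 − 0.6296²) = 1/√0.6036 = 1.287; τ_1 = 28.44/1.287 = 22.10 years.
Leg 2: speed unknown; τ_2 = 30.11/γ_2.
Leg 3: γ = 1/√(1 − 0.5029²) = 1/√0.7471 = 1.157; τ_3 = 27.80/1.157 = 24.03 years.
Total proper time: 22.10 + τ_2 + 24.03 = 60.31, so τ_2 = 60.31 − 46.12 = 14.19 years.
γ_2 = 30.11/14.19 = 2.123; β = √(1 − 1/γ²) = √0.7780.

β = 0.882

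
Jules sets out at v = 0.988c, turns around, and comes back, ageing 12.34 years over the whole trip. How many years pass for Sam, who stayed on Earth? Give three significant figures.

Δt = 79.9 years

γ = 1/√(1 − 0.988²) = 1/√0.02386 = 6.474
Earth-frame duration is the dilated interval: Δt = γτ = 6.474 × 12.34 years.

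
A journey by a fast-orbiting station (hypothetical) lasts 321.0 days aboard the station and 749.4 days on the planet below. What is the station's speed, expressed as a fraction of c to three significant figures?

The proper time is measured aboard the station (both events occur at the station's location); Δt is measured on the planet below. γ = Δt/τ = 749.4/321.0 = 2.335.
β = √(1 − 1/γ²) = √(1 − 0.1835) = √0.8165

β = 0.904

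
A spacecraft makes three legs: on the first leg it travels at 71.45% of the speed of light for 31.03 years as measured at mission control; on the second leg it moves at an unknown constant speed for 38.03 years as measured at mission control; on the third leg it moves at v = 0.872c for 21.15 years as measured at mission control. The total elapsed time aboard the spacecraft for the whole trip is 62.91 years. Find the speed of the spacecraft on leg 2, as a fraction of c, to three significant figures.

Leg 1: β = 0.7145; γ = 1/√(1 − 0.7145²) = 1/√0.4895 = 1.429; τ_1 = 31.03/1.429 = 21.71 years.
Leg 2: speed unknown; τ_2 = 38.03/γ_2.
Leg 3: γ = 1/√(1 − 0.872²) = 1/√0.2396 = 2.043; τ_3 = 21.15/2.043 = 10.35 years.
Total proper time: 21.71 + τ_2 + 10.35 = 62.91, so τ_2 = 62.91 − 32.06 = 30.85 years.
γ_2 = 38.03/30.85 = 1.233; β = √(1 − 1/γ²) = √0.3421.

β = 0.585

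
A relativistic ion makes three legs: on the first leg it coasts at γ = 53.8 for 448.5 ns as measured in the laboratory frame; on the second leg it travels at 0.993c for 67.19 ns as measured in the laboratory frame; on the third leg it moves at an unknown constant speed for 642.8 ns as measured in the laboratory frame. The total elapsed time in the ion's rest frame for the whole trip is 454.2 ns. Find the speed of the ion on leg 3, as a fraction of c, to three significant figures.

Leg 1: γ = 53.8; τ_1 = 448.5/53.80 = 8.336 ns.
Leg 2: γ = 1/√(1 − 0.993²) = 1/√0.01395 = 8.466; τ_2 = 67.19/8.466 = 7.936 ns.
Leg 3: speed unknown; τ_3 = 642.8/γ_3.
Total proper time: 8.336 + 7.936 + τ_3 = 454.2, so τ_3 = 454.2 − 16.27 = 437.9 ns.
γ_3 = 642.8/437.9 = 1.468; β = √(1 − 1/γ²) = √0.5359.

β = 0.732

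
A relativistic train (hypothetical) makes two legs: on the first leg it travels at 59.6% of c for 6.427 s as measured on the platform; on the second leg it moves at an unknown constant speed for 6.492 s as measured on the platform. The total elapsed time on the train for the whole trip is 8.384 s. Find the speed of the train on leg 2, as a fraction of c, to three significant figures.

β = 0.868

Leg 1: β = 0.596; γ = 1/√(1 − 0.596²) = 1/√0.6448 = 1.245; τ_1 = 6.427/1.245 = 5.161 s.
Leg 2: speed unknown; τ_2 = 6.492/γ_2.
Total proper time: 5.161 + τ_2 = 8.384, so τ_2 = 8.384 − 5.161 = 3.223 s.
γ_2 = 6.492/3.223 = 2.014; β = √(1 − 1/γ²) = √0.7535.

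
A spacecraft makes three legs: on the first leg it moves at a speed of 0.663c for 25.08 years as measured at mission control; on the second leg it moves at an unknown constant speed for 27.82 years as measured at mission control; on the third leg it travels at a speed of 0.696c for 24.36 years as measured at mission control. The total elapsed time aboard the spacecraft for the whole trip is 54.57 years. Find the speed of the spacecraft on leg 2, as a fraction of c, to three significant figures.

Leg 1: γ = 1/√(1 − 0.663²) = 1/√0.5604 = 1.336; τ_1 = 25.08/1.336 = 18.78 years.
Leg 2: speed unknown; τ_2 = 27.82/γ_2.
Leg 3: γ = 1/√(1 − 0.696²) = 1/√0.5156 = 1.393; τ_3 = 24.36/1.393 = 17.49 years.
Total proper time: 18.78 + τ_2 + 17.49 = 54.57, so τ_2 = 54.57 − 36.27 = 18.30 years.
γ_2 = 27.82/18.30 = 1.520; β = √(1 − 1/γ²) = √0.5672.

β = 0.753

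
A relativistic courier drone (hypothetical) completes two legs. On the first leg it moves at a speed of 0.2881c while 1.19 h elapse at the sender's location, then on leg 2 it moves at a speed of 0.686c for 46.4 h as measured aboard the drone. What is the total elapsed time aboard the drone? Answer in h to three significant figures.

Leg 1: γ = 1/√(1 − 0.2881²) = 1/√0.9170 = 1.044; τ_1 = 1.19/1.044 = 1.140 h.
Leg 2: 46.4 h is already measured aboard the drone.
Total: 1.140 + 46.40 h.

τ = 47.5 h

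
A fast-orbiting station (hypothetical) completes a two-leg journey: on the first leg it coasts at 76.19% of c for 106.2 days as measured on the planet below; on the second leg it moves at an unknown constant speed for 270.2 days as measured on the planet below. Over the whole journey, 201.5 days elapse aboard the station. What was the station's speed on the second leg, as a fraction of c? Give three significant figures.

β = 0.871

Leg 1: β = 0.7619; γ = 1/√(1 − 0.7619²) = 1/√0.4195 = 1.544; τ_1 = 106.2/1.544 = 68.79 days.
Leg 2: speed unknown; τ_2 = 270.2/γ_2.
Total proper time: 68.79 + τ_2 = 201.5, so τ_2 = 201.5 − 68.79 = 132.7 days.
γ_2 = 270.2/132.7 = 2.036; β = √(1 − 1/γ²) = √0.7587.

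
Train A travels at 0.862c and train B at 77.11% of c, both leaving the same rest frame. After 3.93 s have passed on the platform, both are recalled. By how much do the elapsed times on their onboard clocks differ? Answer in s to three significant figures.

|τ_A − τ_B| = 0.510 s

A: γ = 1/√(1 − 0.862²) = 1/√0.2570 = 1.973; τ_A = 3.93/1.973 = 1.992 s.
B: β = 0.7711; γ = 1/√(1 − 0.7711²) = 1/√0.4054 = 1.571; τ_B = 3.93/1.571 = 2.502 s.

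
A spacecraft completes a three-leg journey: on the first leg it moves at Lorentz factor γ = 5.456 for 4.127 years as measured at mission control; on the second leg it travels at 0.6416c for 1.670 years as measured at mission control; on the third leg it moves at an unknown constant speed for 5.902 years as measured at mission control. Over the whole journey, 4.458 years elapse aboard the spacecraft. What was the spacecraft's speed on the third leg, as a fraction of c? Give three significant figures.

β = 0.912

Leg 1: γ = 5.456; τ_1 = 4.127/5.456 = 0.7564 years.
Leg 2: γ = 1/√(1 − 0.6416²) = 1/√0.5883 = 1.304; τ_2 = 1.670/1.304 = 1.281 years.
Leg 3: speed unknown; τ_3 = 5.902/γ_3.
Total proper time: 0.7564 + 1.281 + τ_3 = 4.458, so τ_3 = 4.458 − 2.037 = 2.421 years.
γ_3 = 5.902/2.421 = 2.438; β = √(1 − 1/γ²) = √0.8318.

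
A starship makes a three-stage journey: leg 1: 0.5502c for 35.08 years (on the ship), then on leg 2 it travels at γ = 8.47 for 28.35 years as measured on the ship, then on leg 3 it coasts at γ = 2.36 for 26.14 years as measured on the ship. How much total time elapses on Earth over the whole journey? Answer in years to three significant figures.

Leg 1: γ = 1/√(1 − 0.5502²) = 1/√0.6973 = 1.198; Δt_1 = 1.198 × 35.08 = 42.01 years.
Leg 2: γ = 8.47; Δt_2 = 8.470 × 28.35 = 240.1 years.
Leg 3: γ = 2.36; Δt_3 = 2.360 × 26.14 = 61.69 years.
Total: 42.01 + 240.1 + 61.69 years.

Δt = 344 years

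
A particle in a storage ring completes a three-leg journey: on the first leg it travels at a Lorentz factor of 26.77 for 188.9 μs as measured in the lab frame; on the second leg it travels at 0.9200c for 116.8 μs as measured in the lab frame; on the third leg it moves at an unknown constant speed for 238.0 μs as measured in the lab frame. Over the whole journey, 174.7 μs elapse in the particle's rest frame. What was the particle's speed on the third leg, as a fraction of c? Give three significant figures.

Leg 1: γ = 26.77; τ_1 = 188.9/26.77 = 7.056 μs.
Leg 2: γ = 1/√(1 − 0.9200²) = 1/√0.1536 = 2.552; τ_2 = 116.8/2.552 = 45.78 μs.
Leg 3: speed unknown; τ_3 = 238.0/γ_3.
Total proper time: 7.056 + 45.78 + τ_3 = 174.7, so τ_3 = 174.7 − 52.83 = 121.9 μs.
γ_3 = 238.0/121.9 = 1.953; β = √(1 − 1/γ²) = √0.7378.

β = 0.859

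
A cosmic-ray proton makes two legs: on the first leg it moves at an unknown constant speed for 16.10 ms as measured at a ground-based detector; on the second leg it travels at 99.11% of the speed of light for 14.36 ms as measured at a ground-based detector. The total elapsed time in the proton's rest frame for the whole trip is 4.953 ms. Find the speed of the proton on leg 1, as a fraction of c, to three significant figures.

β = 0.982

Leg 1: speed unknown; τ_1 = 16.10/γ_1.
Leg 2: β = 0.9911; γ = 1/√(1 − 0.9911²) = 1/√0.01772 = 7.512; τ_2 = 14.36/7.512 = 1.912 ms.
Total proper time: τ_1 + 1.912 = 4.953, so τ_1 = 4.953 − 1.912 = 3.041 ms.
γ_1 = 16.10/3.041 = 5.294; β = √(1 − 1/γ²) = √0.9643.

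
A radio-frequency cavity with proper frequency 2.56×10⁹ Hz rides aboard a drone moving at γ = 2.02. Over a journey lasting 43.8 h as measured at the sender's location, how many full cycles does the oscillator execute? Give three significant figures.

γ = 2.02
The oscillator's own cycle count is N = f × τ where τ is the proper time aboard the drone. τ = Δt/γ = 43.8/2.020 = 21.68 h = 7.806×10⁴ s.
N = 2.56×10⁹ × 7.806×10⁴ = 1.998×10¹⁴.

N = 2.00×10¹⁴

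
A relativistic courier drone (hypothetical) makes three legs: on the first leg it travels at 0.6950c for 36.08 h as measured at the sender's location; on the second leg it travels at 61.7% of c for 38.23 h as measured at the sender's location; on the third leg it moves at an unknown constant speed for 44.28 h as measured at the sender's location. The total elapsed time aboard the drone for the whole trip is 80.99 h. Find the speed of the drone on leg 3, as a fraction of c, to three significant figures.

Leg 1: γ = 1/√(1 − 0.6950²) = 1/√0.5170 = 1.391; τ_1 = 36.08/1.391 = 25.94 h.
Leg 2: β = 0.617; γ = 1/√(1 − 0.617²) = 1/√0.6193 = 1.271; τ_2 = 38.23/1.271 = 30.09 h.
Leg 3: speed unknown; τ_3 = 44.28/γ_3.
Total proper time: 25.94 + 30.09 + τ_3 = 80.99, so τ_3 = 80.99 − 56.03 = 24.96 h.
γ_3 = 44.28/24.96 = 1.774; β = √(1 − 1/γ²) = √0.6822.

β = 0.826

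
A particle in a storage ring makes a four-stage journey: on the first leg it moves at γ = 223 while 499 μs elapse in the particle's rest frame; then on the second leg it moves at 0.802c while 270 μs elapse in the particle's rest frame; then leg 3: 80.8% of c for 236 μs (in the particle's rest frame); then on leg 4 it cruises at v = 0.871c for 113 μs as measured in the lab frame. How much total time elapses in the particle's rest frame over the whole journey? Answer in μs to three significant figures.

Leg 1: 499 μs is already measured in the particle's rest frame.
Leg 2: 270 μs is already measured in the particle's rest frame.
Leg 3: 236 μs is already measured in the particle's rest frame.
Leg 4: γ = 1/√(1 − 0.871²) = 1/√0.2414 = 2.035; τ_4 = 113/2.035 = 55.51 μs.
Total: 499.0 + 270.0 + 236.0 + 55.51 μs.

τ = 1060 μs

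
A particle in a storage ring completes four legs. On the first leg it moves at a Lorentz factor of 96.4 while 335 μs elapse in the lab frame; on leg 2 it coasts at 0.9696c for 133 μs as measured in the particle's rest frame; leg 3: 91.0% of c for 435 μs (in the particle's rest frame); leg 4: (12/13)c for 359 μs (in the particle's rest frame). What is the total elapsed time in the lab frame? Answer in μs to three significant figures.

Δt = 2860 μs

Leg 1: 335 μs is already measured in the lab frame.
Leg 2: γ = 1/√(1 − 0.9696²) = 1/√0.05988 = 4.087; Δt_2 = 4.087 × 133 = 543.5 μs.
Leg 3: β = 0.910; γ = 1/√(1 − 0.910²) = 1/√0.1719 = 2.412; Δt_3 = 2.412 × 435 = 1049 μs.
Leg 4: γ = 1/√(1 − (12/13)²) = 13/5 = 2.600; Δt_4 = 2.600 × 359 = 933.4 μs.
Total: 335.0 + 543.5 + 1049 + 933.4 μs.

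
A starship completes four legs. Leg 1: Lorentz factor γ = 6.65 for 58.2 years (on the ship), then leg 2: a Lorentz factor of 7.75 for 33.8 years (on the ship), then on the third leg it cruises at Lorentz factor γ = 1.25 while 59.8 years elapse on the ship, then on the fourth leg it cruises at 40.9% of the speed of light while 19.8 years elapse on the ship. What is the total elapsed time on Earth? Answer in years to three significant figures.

Leg 1: γ = 6.65; Δt_1 = 6.650 × 58.2 = 387.0 years.
Leg 2: γ = 7.75; Δt_2 = 7.750 × 33.8 = 262.0 years.
Leg 3: γ = 1.25; Δt_3 = 1.250 × 59.8 = 74.75 years.
Leg 4: β = 0.409; γ = 1/√(1 − 0.409²) = 1/√0.8327 = 1.096; Δt_4 = 1.096 × 19.8 = 21.70 years.
Total: 387.0 + 262.0 + 74.75 + 21.70 years.

Δt = 745 years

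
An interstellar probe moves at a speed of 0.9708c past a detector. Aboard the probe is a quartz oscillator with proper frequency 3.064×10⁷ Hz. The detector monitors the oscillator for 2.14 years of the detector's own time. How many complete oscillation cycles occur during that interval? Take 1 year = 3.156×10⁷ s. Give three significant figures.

γ = 1/√(1 − 0.9708²) = 1/√0.05755 = 4.169
During 2.14 years of lab time, the oscillator's proper time advances by τ = Δt/γ = 2.14/4.169 = 0.5134 years = 1.620×10⁷ s.
N = f × τ = 3.064×10⁷ × 1.620×10⁷ = 4.964×10¹⁴.

N = 4.96×10¹⁴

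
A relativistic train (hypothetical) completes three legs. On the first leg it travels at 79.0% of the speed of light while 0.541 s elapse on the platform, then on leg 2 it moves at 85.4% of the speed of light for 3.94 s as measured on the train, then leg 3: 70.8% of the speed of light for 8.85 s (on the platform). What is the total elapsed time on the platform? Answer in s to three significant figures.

Δt = 17.0 s

Leg 1: 0.541 s is already measured on the platform.
Leg 2: β = 0.854; γ = 1/√(1 − 0.854²) = 1/√0.2707 = 1.922; Δt_2 = 1.922 × 3.94 = 7.573 s.
Leg 3: 8.85 s is already measured on the platform.
Total: 0.5410 + 7.573 + 8.850 s.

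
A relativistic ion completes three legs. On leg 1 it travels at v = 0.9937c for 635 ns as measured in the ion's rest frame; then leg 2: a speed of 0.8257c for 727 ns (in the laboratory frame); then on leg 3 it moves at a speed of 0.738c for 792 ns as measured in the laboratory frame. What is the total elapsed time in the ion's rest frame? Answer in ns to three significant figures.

Leg 1: 635 ns is already measured in the ion's rest frame.
Leg 2: γ = 1/√(1 − 0.8257²) = 1/√0.3182 = 1.773; τ_2 = 727/1.773 = 410.1 ns.
Leg 3: γ = 1/√(1 − 0.738²) = 1/√0.4554 = 1.482; τ_3 = 792/1.482 = 534.4 ns.
Total: 635.0 + 410.1 + 534.4 ns.

τ = 1580 ns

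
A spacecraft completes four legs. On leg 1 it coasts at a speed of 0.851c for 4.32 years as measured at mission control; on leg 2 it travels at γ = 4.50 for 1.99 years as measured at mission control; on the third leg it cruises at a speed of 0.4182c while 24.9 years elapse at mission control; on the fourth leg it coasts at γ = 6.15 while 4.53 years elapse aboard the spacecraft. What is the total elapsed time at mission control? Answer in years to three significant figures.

Leg 1: 4.32 years is already measured at mission control.
Leg 2: 1.99 years is already measured at mission control.
Leg 3: 24.9 years is already measured at mission control.
Leg 4: γ = 6.15; Δt_4 = 6.150 × 4.53 = 27.86 years.
Total: 4.320 + 1.990 + 24.90 + 27.86 years.

Δt = 59.1 years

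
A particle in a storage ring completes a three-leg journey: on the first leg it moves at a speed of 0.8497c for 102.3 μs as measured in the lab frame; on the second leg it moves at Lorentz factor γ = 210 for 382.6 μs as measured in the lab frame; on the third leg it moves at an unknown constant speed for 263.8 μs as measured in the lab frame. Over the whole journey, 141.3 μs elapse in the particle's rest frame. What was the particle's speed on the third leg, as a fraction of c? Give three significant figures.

β = 0.946

Leg 1: γ = 1/√(1 − 0.8497²) = 1/√0.2780 = 1.897; τ_1 = 102.3/1.897 = 53.94 μs.
Leg 2: γ = 210; τ_2 = 382.6/210.0 = 1.822 μs.
Leg 3: speed unknown; τ_3 = 263.8/γ_3.
Total proper time: 53.94 + 1.822 + τ_3 = 141.3, so τ_3 = 141.3 − 55.76 = 85.54 μs.
γ_3 = 263.8/85.54 = 3.084; β = √(1 − 1/γ²) = √0.8949.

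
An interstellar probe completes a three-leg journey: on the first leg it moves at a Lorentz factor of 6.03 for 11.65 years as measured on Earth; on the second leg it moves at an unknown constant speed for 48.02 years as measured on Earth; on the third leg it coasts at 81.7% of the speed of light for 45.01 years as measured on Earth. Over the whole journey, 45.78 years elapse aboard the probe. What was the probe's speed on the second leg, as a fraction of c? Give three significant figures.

β = 0.928

Leg 1: γ = 6.03; τ_1 = 11.65/6.030 = 1.932 years.
Leg 2: speed unknown; τ_2 = 48.02/γ_2.
Leg 3: β = 0.817; γ = 1/√(1 − 0.817²) = 1/√0.3325 = 1.734; τ_3 = 45.01/1.734 = 25.95 years.
Total proper time: 1.932 + τ_2 + 25.95 = 45.78, so τ_2 = 45.78 − 27.89 = 17.89 years.
γ_2 = 48.02/17.89 = 2.684; β = √(1 − 1/γ²) = √0.8611.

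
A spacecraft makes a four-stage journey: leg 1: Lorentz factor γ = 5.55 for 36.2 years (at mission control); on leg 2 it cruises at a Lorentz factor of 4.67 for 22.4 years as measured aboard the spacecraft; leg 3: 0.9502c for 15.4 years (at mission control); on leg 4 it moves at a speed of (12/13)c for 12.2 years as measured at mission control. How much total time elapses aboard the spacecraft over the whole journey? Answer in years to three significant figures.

τ = 38.4 years

Leg 1: γ = 5.55; τ_1 = 36.2/5.550 = 6.523 years.
Leg 2: 22.4 years is already measured aboard the spacecraft.
Leg 3: γ = 1/√(1 − 0.9502²) = 1/√0.09712 = 3.209; τ_3 = 15.4/3.209 = 4.799 years.
Leg 4: γ = 1/√(1 − (12/13)²) = 13/5 = 2.600; τ_4 = 12.2/2.600 = 4.692 years.
Total: 6.523 + 22.40 + 4.799 + 4.692 years.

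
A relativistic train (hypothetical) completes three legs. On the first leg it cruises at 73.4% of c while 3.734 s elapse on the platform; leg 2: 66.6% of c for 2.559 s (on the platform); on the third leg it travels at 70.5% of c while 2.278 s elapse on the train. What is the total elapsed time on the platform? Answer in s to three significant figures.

Leg 1: 3.734 s is already measured on the platform.
Leg 2: 2.559 s is already measured on the platform.
Leg 3: β = 0.705; γ = 1/√(1 − 0.705²) = 1/√0.5030 = 1.410; Δt_3 = 1.410 × 2.278 = 3.212 s.
Total: 3.734 + 2.559 + 3.212 s.

Δt = 9.51 s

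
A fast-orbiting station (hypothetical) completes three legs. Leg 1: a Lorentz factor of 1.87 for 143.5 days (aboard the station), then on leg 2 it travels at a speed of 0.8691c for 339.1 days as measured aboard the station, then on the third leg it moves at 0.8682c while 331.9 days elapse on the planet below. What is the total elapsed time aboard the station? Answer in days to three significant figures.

τ = 647 days

Leg 1: 143.5 days is already measured aboard the station.
Leg 2: 339.1 days is already measured aboard the station.
Leg 3: γ = 1/√(1 − 0.8682²) = 1/√0.2462 = 2.015; τ_3 = 331.9/2.015 = 164.7 days.
Total: 143.5 + 339.1 + 164.7 days.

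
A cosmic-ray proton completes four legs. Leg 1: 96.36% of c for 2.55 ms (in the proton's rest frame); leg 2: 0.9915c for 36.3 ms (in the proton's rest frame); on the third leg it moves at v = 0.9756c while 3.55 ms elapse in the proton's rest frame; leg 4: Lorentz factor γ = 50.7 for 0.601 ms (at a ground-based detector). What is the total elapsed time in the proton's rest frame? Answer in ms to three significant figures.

τ = 42.4 ms

Leg 1: 2.55 ms is already measured in the proton's rest frame.
Leg 2: 36.3 ms is already measured in the proton's rest frame.
Leg 3: 3.55 ms is already measured in the proton's rest frame.
Leg 4: γ = 50.7; τ_4 = 0.601/50.70 = 0.01185 ms.
Total: 2.550 + 36.30 + 3.550 + 0.01185 ms.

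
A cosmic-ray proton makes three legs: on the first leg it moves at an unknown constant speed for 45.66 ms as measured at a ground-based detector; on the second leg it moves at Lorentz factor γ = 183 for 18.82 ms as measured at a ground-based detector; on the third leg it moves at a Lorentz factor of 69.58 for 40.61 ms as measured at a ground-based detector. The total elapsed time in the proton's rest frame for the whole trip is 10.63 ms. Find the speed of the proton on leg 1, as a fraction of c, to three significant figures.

Leg 1: speed unknown; τ_1 = 45.66/γ_1.
Leg 2: γ = 183; τ_2 = 18.82/183.0 = 0.1028 ms.
Leg 3: γ = 69.58; τ_3 = 40.61/69.58 = 0.5836 ms.
Total proper time: τ_1 + 0.1028 + 0.5836 = 10.63, so τ_1 = 10.63 − 0.6865 = 9.944 ms.
γ_1 = 45.66/9.944 = 4.592; β = √(1 − 1/γ²) = √0.9526.

β = 0.976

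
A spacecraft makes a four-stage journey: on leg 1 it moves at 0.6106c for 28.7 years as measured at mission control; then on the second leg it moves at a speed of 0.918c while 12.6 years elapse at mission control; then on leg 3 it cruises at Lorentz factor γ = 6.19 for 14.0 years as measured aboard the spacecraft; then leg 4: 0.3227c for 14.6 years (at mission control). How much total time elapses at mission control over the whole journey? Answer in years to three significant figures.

Leg 1: 28.7 years is already measured at mission control.
Leg 2: 12.6 years is already measured at mission control.
Leg 3: γ = 6.19; Δt_3 = 6.190 × 14.0 = 86.66 years.
Leg 4: 14.6 years is already measured at mission control.
Total: 28.70 + 12.60 + 86.66 + 14.60 years.

Δt = 143 years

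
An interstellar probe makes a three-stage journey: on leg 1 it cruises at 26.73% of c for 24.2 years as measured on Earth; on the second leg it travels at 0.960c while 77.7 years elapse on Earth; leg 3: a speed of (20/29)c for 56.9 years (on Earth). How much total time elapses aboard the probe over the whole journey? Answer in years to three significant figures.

τ = 86.3 years

Leg 1: β = 0.2673; γ = 1/√(1 − 0.2673²) = 1/√0.9286 = 1.038; τ_1 = 24.2/1.038 = 23.32 years.
Leg 2: γ = 1/√(1 − 0.960²) = 25/7 ≈ 3.571; τ_2 = 77.7/3.571 = 21.76 years.
Leg 3: γ = 1/√(1 − (20/29)²) = 29/21 ≈ 1.381; τ_3 = 56.9/1.381 = 41.20 years.
Total: 23.32 + 21.76 + 41.20 years.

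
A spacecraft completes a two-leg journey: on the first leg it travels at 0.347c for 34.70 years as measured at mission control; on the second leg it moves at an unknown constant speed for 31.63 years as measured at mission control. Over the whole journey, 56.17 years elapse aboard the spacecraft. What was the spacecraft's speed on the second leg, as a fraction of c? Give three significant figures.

β = 0.665

Leg 1: γ = 1/√(1 − 0.347²) = 1/√0.8796 = 1.066; τ_1 = 34.70/1.066 = 32.54 years.
Leg 2: speed unknown; τ_2 = 31.63/γ_2.
Total proper time: 32.54 + τ_2 = 56.17, so τ_2 = 56.17 − 32.54 = 23.63 years.
γ_2 = 31.63/23.63 = 1.339; β = √(1 − 1/γ²) = √0.4421.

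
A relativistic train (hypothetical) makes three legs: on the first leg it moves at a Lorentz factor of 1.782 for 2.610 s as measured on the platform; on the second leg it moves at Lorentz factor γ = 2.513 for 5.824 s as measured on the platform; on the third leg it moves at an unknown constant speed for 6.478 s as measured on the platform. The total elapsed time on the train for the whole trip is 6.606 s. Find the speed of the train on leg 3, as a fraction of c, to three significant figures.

β = 0.900

Leg 1: γ = 1.782; τ_1 = 2.610/1.782 = 1.465 s.
Leg 2: γ = 2.513; τ_2 = 5.824/2.513 = 2.318 s.
Leg 3: speed unknown; τ_3 = 6.478/γ_3.
Total proper time: 1.465 + 2.318 + τ_3 = 6.606, so τ_3 = 6.606 − 3.782 = 2.824 s.
γ_3 = 6.478/2.824 = 2.294; β = √(1 − 1/γ²) = √0.8100.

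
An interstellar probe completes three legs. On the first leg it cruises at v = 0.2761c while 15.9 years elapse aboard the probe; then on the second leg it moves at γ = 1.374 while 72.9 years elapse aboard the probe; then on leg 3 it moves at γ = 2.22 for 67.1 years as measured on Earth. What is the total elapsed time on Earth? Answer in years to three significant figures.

Δt = 184 years

Leg 1: γ = 1/√(1 − 0.2761²) = 1/√0.9238 = 1.040; Δt_1 = 1.040 × 15.9 = 16.54 years.
Leg 2: γ = 1.374; Δt_2 = 1.374 × 72.9 = 100.2 years.
Leg 3: 67.1 years is already measured on Earth.
Total: 16.54 + 100.2 + 67.10 years.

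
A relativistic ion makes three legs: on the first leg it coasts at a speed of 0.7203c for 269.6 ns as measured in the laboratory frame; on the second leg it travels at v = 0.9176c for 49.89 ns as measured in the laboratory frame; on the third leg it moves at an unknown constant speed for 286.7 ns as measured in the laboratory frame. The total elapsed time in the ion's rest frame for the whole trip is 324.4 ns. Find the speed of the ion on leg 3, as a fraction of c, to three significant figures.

Leg 1: γ = 1/√(1 − 0.7203²) = 1/√0.4812 = 1.442; τ_1 = 269.6/1.442 = 187.0 ns.
Leg 2: γ = 1/√(1 − 0.9176²) = 1/√0.1580 = 2.516; τ_2 = 49.89/2.516 = 19.83 ns.
Leg 3: speed unknown; τ_3 = 286.7/γ_3.
Total proper time: 187.0 + 19.83 + τ_3 = 324.4, so τ_3 = 324.4 − 206.8 = 117.6 ns.
γ_3 = 286.7/117.6 = 2.439; β = √(1 − 1/γ²) = √0.8319.

β = 0.912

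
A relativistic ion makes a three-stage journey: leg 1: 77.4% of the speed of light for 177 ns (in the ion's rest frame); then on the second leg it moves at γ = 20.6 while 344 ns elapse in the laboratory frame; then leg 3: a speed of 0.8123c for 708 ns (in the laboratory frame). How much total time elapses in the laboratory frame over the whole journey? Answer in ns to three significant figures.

Δt = 1330 ns

Leg 1: β = 0.774; γ = 1/√(1 − 0.774²) = 1/√0.4009 = 1.579; Δt_1 = 1.579 × 177 = 279.5 ns.
Leg 2: 344 ns is already measured in the laboratory frame.
Leg 3: 708 ns is already measured in the laboratory frame.
Total: 279.5 + 344.0 + 708.0 ns.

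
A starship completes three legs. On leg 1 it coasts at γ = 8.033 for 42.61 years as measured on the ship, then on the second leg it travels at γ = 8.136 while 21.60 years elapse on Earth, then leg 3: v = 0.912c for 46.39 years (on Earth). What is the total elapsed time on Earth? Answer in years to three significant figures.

Leg 1: γ = 8.033; Δt_1 = 8.033 × 42.61 = 342.3 years.
Leg 2: 21.60 years is already measured on Earth.
Leg 3: 46.39 years is already measured on Earth.
Total: 342.3 + 21.60 + 46.39 years.

Δt = 410 years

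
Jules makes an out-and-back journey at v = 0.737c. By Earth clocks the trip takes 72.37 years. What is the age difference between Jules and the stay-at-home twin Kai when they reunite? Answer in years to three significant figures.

Δt − τ = 23.5 years

γ = 1/√(1 − 0.737²) = 1/√0.4568 = 1.480
Jules's elapsed proper time: τ = 72.37/1.480 = 48.91 years.
Age gap = Δt − τ = 72.37 − 48.91 years.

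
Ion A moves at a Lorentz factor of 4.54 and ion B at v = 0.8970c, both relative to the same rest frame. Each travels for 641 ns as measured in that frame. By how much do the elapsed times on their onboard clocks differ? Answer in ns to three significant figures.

|τ_A − τ_B| = 142 ns

A: γ = 4.54; τ_A = 641/4.540 = 141.2 ns.
B: γ = 1/√(1 − 0.8970²) = 1/√0.1954 = 2.262; τ_B = 641/2.262 = 283.3 ns.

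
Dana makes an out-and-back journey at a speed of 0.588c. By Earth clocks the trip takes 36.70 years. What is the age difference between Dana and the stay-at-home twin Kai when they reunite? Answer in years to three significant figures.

Δt − τ = 7.01 years

γ = 1/√(1 − 0.588²) = 1/√0.6543 = 1.236
Dana's elapsed proper time: τ = 36.70/1.236 = 29.69 years.
Age gap = Δt − τ = 36.70 − 29.69 years.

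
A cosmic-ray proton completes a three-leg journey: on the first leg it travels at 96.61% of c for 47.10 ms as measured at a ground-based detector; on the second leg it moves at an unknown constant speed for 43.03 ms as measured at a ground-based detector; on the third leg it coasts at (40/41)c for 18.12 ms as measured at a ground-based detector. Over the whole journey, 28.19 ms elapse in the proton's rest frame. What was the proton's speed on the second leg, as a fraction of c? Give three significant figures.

Leg 1: β = 0.9661; γ = 1/√(1 − 0.9661²) = 1/√0.06665 = 3.873; τ_1 = 47.10/3.873 = 12.16 ms.
Leg 2: speed unknown; τ_2 = 43.03/γ_2.
Leg 3: γ = 1/√(1 − (40/41)²) = 41/9 ≈ 4.556; τ_3 = 18.12/4.556 = 3.978 ms.
Total proper time: 12.16 + τ_2 + 3.978 = 28.19, so τ_2 = 28.19 − 16.14 = 12.05 ms.
γ_2 = 43.03/12.05 = 3.570; β = √(1 − 1/γ²) = √0.9215.

β = 0.960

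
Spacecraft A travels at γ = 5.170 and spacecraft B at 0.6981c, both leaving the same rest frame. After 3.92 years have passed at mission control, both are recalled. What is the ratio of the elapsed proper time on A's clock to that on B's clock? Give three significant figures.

A: γ = 5.170. B: γ = 1/√(1 − 0.6981²) = 1/√0.5127 = 1.397.
τ_A/τ_B = γ_B/γ_A = 1.397/5.170 = 0.2701, so τ_A/τ_B = 0.2701.

τ_A/τ_B = 0.270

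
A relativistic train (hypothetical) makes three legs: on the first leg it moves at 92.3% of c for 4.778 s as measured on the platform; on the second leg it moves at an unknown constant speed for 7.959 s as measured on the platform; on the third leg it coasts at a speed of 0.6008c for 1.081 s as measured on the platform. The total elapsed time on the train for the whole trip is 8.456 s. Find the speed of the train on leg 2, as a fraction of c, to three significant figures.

Leg 1: β = 0.923; γ = 1/√(1 − 0.923²) = 1/√0.1481 = 2.599; τ_1 = 4.778/2.599 = 1.839 s.
Leg 2: speed unknown; τ_2 = 7.959/γ_2.
Leg 3: γ = 1/√(1 − 0.6008²) = 1/√0.6390 = 1.251; τ_3 = 1.081/1.251 = 0.8642 s.
Total proper time: 1.839 + τ_2 + 0.8642 = 8.456, so τ_2 = 8.456 − 2.703 = 5.753 s.
γ_2 = 7.959/5.753 = 1.383; β = √(1 − 1/γ²) = √0.4775.

β = 0.691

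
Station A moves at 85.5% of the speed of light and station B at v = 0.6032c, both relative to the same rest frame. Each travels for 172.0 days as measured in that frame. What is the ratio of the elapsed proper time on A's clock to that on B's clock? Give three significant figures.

A: β = 0.855; γ = 1/√(1 − 0.855²) = 1/√0.2690 = 1.928. B: γ = 1/√(1 − 0.6032²) = 1/√0.6361 = 1.254.
τ_A/τ_B = γ_B/γ_A = 1.254/1.928 = 0.6502, so τ_A/τ_B = 0.6502.

τ_A/τ_B = 0.650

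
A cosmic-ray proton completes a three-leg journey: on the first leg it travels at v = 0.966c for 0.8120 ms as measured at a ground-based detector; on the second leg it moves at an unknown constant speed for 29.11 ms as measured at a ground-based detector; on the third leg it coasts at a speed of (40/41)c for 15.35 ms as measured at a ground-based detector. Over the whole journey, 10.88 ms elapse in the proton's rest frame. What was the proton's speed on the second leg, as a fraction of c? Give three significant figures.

β = 0.968

Leg 1: γ = 1/√(1 − 0.966²) = 1/√0.06684 = 3.868; τ_1 = 0.8120/3.868 = 0.2099 ms.
Leg 2: speed unknown; τ_2 = 29.11/γ_2.
Leg 3: γ = 1/√(1 − (40/41)²) = 41/9 ≈ 4.556; τ_3 = 15.35/4.556 = 3.370 ms.
Total proper time: 0.2099 + τ_2 + 3.370 = 10.88, so τ_2 = 10.88 − 3.579 = 7.301 ms.
γ_2 = 29.11/7.301 = 3.987; β = √(1 − 1/γ²) = √0.9371.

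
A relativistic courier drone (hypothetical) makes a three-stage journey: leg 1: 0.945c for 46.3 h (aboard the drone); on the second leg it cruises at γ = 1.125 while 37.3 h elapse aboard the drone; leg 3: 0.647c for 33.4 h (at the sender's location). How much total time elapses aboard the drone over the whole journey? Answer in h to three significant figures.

Leg 1: 46.3 h is already measured aboard the drone.
Leg 2: 37.3 h is already measured aboard the drone.
Leg 3: γ = 1/√(1 − 0.647²) = 1/√0.5814 = 1.311; τ_3 = 33.4/1.311 = 25.47 h.
Total: 46.30 + 37.30 + 25.47 h.

τ = 109 h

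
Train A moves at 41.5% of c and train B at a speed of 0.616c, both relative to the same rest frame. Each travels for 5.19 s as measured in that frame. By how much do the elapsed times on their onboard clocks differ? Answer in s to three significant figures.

A: β = 0.415; γ = 1/√(1 − 0.415²) = 1/√0.8278 = 1.099; τ_A = 5.19/1.099 = 4.722 s.
B: γ = 1/√(1 − 0.616²) = 1/√0.6205 = 1.269; τ_B = 5.19/1.269 = 4.088 s.

|τ_A − τ_B| = 0.634 s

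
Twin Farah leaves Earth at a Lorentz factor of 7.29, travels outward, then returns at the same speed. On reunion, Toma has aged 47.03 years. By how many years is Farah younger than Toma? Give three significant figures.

γ = 7.29
Farah's elapsed proper time: τ = 47.03/7.290 = 6.451 years.
Age gap = Δt − τ = 47.03 − 6.451 years.

Δt − τ = 40.6 years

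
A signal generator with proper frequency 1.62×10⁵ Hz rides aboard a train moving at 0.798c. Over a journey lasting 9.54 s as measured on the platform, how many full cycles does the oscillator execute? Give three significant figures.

N = 9.31×10⁵

γ = 1/√(1 − 0.798²) = 1/√0.3632 = 1.659
The oscillator's own cycle count is N = f × τ where τ is the proper time on the train. τ = Δt/γ = 9.54/1.659 = 5.749 s = 5.749×10⁰ s.
N = 1.62×10⁵ × 5.749×10⁰ = 9.314×10⁵.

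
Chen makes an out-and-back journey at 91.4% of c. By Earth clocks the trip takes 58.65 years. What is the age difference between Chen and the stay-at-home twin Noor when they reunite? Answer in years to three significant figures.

β = 0.914; γ = 1/√(1 − 0.914²) = 1/√0.1646 = 2.465
Chen's elapsed proper time: τ = 58.65/2.465 = 23.80 years.
Age gap = Δt − τ = 58.65 − 23.80 years.

Δt − τ = 34.9 years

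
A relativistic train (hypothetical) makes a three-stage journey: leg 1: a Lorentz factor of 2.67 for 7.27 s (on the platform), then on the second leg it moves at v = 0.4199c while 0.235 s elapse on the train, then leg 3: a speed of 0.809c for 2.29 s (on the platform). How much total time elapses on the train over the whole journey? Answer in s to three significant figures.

τ = 4.30 s

Leg 1: γ = 2.67; τ_1 = 7.27/2.670 = 2.723 s.
Leg 2: 0.235 s is already measured on the train.
Leg 3: γ = 1/√(1 − 0.809²) = 1/√0.3455 = 1.701; τ_3 = 2.29/1.701 = 1.346 s.
Total: 2.723 + 0.2350 + 1.346 s.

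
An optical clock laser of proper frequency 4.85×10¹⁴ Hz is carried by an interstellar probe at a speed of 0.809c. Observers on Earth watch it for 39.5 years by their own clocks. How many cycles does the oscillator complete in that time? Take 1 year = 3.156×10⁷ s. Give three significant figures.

γ = 1/√(1 − 0.809²) = 1/√0.3455 = 1.701
During 39.5 years of lab time, the oscillator's proper time advances by τ = Δt/γ = 39.5/1.701 = 23.22 years = 7.328×10⁸ s.
N = f × τ = 4.85×10¹⁴ × 7.328×10⁸ = 3.554×10²³.

N = 3.55×10²³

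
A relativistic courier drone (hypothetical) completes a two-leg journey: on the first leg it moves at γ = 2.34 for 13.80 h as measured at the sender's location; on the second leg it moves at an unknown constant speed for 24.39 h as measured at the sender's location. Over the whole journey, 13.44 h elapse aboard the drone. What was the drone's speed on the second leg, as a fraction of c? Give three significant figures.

β = 0.951

Leg 1: γ = 2.34; τ_1 = 13.80/2.340 = 5.897 h.
Leg 2: speed unknown; τ_2 = 24.39/γ_2.
Total proper time: 5.897 + τ_2 = 13.44, so τ_2 = 13.44 − 5.897 = 7.543 h.
γ_2 = 24.39/7.543 = 3.234; β = √(1 − 1/γ²) = √0.9044.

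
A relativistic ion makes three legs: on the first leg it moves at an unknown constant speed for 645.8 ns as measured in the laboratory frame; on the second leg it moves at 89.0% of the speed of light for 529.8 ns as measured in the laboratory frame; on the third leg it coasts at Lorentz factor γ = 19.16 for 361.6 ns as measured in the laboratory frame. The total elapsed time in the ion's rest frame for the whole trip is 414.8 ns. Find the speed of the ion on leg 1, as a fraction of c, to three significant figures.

Leg 1: speed unknown; τ_1 = 645.8/γ_1.
Leg 2: β = 0.890; γ = 1/√(1 − 0.890²) = 1/√0.2079 = 2.193; τ_2 = 529.8/2.193 = 241.6 ns.
Leg 3: γ = 19.16; τ_3 = 361.6/19.16 = 18.87 ns.
Total proper time: τ_1 + 241.6 + 18.87 = 414.8, so τ_1 = 414.8 − 260.4 = 154.4 ns.
γ_1 = 645.8/154.4 = 4.184; β = √(1 − 1/γ²) = √0.9429.

β = 0.971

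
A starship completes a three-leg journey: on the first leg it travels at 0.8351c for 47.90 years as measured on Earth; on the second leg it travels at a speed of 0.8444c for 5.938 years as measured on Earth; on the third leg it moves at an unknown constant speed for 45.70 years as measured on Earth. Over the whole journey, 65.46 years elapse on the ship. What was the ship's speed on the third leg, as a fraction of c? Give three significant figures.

β = 0.618

Leg 1: γ = 1/√(1 − 0.8351²) = 1/√0.3026 = 1.818; τ_1 = 47.90/1.818 = 26.35 years.
Leg 2: γ = 1/√(1 − 0.8444²) = 1/√0.2870 = 1.867; τ_2 = 5.938/1.867 = 3.181 years.
Leg 3: speed unknown; τ_3 = 45.70/γ_3.
Total proper time: 26.35 + 3.181 + τ_3 = 65.46, so τ_3 = 65.46 − 29.53 = 35.93 years.
γ_3 = 45.70/35.93 = 1.272; β = √(1 − 1/γ²) = √0.3819.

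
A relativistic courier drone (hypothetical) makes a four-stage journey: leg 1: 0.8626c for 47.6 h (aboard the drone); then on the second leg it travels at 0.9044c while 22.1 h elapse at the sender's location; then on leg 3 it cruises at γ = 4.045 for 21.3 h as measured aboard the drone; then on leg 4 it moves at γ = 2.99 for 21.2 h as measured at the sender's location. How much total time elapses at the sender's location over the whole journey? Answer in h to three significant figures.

Leg 1: γ = 1/√(1 − 0.8626²) = 1/√0.2559 = 1.977; Δt_1 = 1.977 × 47.6 = 94.09 h.
Leg 2: 22.1 h is already measured at the sender's location.
Leg 3: γ = 4.045; Δt_3 = 4.045 × 21.3 = 86.16 h.
Leg 4: 21.2 h is already measured at the sender's location.
Total: 94.09 + 22.10 + 86.16 + 21.20 h.

Δt = 224 h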